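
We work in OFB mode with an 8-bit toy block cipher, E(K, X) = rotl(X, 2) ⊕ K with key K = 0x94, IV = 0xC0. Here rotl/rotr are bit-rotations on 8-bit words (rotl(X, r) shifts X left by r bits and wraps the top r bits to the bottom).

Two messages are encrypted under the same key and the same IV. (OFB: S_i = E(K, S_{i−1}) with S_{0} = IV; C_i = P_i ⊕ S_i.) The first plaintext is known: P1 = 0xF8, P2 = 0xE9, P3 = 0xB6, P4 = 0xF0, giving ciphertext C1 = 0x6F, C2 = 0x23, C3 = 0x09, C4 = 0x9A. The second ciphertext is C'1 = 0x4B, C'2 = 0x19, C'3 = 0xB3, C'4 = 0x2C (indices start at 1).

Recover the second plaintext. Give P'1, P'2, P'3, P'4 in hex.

In OFB with a reused IV, both messages share the same keystream S_i, so C_i ⊕ C'_i = P_i ⊕ P'_i and thus P'_i = P_i ⊕ C_i ⊕ C'_i.
P'1: 0xF8 ⊕ 0x6F ⊕ 0x4B = 0xDC.
P'2: 0xE9 ⊕ 0x23 ⊕ 0x19 = 0xD3.
P'3: 0xB6 ⊕ 0x09 ⊕ 0xB3 = 0x0C.
P'4: 0xF0 ⊕ 0x9A ⊕ 0x2C = 0x46.

P'1 = 0xDC, P'2 = 0xD3, P'3 = 0x0C, P'4 = 0x46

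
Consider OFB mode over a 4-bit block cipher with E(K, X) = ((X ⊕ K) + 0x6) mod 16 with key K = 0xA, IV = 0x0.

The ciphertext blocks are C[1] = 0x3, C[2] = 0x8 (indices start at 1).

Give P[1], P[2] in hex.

OFB decryption: S_i = E(K, S_{i−1}) with S_{0} = IV; P_i = C_i ⊕ S_i.
P[1]: S = E(K, 0x0) = 0x0; 0x3 ⊕ 0x0 = 0x3.
P[2]: S = E(K, 0x0) = 0x0; 0x8 ⊕ 0x0 = 0x8.

P[1] = 0x3, P[2] = 0x8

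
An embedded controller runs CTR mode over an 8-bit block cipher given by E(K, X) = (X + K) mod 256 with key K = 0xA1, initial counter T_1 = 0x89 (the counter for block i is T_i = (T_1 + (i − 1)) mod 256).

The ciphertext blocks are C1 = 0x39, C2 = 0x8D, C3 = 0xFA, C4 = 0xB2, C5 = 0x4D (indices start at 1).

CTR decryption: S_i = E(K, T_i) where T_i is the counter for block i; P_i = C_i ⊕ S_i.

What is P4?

P4 = 0x9F

P4: T = 0x8C, S = E(K, T) = 0x2D; 0xB2 ⊕ 0x2D = 0x9F.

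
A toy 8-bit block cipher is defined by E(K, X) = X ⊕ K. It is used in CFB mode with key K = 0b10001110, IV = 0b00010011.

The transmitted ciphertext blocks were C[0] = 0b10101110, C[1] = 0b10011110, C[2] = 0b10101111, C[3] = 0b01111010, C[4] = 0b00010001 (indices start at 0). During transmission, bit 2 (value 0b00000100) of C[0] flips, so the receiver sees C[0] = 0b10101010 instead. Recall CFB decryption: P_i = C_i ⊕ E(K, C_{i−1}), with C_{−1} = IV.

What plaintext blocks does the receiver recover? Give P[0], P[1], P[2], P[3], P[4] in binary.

P[0] = 0b00110111, P[1] = 0b10111010, P[2] = 0b10111111, P[3] = 0b01011011, P[4] = 0b11100101

Only C[0] changed, to 0b10101010. In CFB, a change in C_i flips the same bit in P_i and garbles P_{i+1}. Decrypting the received ciphertext:
P[0]: E(K, 0b00010011) = 0b10011101; 0b10101010 ⊕ 0b10011101 = 0b00110111.
P[1]: E(K, 0b10101010) = 0b00100100; 0b10011110 ⊕ 0b00100100 = 0b10111010.
P[2]: E(K, 0b10011110) = 0b00010000; 0b10101111 ⊕ 0b00010000 = 0b10111111.
P[3]: E(K, 0b10101111) = 0b00100001; 0b01111010 ⊕ 0b00100001 = 0b01011011.
P[4]: E(K, 0b01111010) = 0b11110100; 0b00010001 ⊕ 0b11110100 = 0b11100101.
Blocks that differ from the original plaintext: P[0], P[1].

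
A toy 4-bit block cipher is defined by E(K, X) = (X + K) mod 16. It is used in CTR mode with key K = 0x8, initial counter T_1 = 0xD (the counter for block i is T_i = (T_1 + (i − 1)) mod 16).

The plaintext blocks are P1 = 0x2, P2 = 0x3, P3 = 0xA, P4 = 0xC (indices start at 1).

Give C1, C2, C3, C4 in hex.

C1 = 0x7, C2 = 0x5, C3 = 0xD, C4 = 0x4

CTR encryption: S_i = E(K, T_i) where T_i is the counter for block i; C_i = P_i ⊕ S_i.
C1: T = 0xD, S = E(K, T) = 0x5; 0x2 ⊕ 0x5 = 0x7.
C2: T = 0xE, S = E(K, T) = 0x6; 0x3 ⊕ 0x6 = 0x5.
C3: T = 0xF, S = E(K, T) = 0x7; 0xA ⊕ 0x7 = 0xD.
C4: T = 0x0, S = E(K, T) = 0x8; 0xC ⊕ 0x8 = 0x4.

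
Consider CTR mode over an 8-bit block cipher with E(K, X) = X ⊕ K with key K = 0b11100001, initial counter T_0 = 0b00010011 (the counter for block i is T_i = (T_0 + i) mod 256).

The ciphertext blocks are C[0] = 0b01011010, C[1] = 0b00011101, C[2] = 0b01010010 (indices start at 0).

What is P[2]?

P[2] = 0b10100110

CTR decryption: S_i = E(K, T_i) where T_i is the counter for block i; P_i = C_i ⊕ S_i.
P[2]: T = 0b00010101, S = E(K, T) = 0b11110100; 0b01010010 ⊕ 0b11110100 = 0b10100110.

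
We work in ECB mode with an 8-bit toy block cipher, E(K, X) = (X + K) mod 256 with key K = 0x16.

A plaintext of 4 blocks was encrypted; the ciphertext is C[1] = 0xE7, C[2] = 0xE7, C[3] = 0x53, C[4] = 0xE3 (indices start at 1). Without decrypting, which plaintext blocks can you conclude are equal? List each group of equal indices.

P[1] = P[2]

ECB encrypts each block independently with the same key, so equal ciphertext blocks imply equal plaintext blocks.
C[1] = C[2] = 0xE7, so P[1] = P[2].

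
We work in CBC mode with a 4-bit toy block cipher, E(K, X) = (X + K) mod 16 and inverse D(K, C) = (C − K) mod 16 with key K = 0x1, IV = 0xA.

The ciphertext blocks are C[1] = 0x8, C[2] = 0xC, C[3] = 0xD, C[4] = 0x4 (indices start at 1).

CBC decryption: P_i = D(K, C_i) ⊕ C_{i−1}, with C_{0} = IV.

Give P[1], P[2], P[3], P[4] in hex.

P[1] = 0xD, P[2] = 0x3, P[3] = 0x0, P[4] = 0xE

P[1]: D(K, 0x8) = 0x7; 0x7 ⊕ 0xA = 0xD.
P[2]: D(K, 0xC) = 0xB; 0xB ⊕ 0x8 = 0x3.
P[3]: D(K, 0xD) = 0xC; 0xC ⊕ 0xC = 0x0.
P[4]: D(K, 0x4) = 0x3; 0x3 ⊕ 0xD = 0xE.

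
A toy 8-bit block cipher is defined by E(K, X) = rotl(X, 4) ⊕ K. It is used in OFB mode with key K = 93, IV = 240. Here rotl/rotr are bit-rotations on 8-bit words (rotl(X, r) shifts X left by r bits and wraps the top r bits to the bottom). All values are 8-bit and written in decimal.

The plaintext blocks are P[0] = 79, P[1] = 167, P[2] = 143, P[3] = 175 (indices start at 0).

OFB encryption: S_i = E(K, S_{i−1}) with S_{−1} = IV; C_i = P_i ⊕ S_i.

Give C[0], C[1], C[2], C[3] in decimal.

C[0]: S = E(K, 240) = 82; 79 ⊕ 82 = 29.
C[1]: S = E(K, 82) = 120; 167 ⊕ 120 = 223.
C[2]: S = E(K, 120) = 218; 143 ⊕ 218 = 85.
C[3]: S = E(K, 218) = 240; 175 ⊕ 240 = 95.

C[0] = 29, C[1] = 223, C[2] = 85, C[3] = 95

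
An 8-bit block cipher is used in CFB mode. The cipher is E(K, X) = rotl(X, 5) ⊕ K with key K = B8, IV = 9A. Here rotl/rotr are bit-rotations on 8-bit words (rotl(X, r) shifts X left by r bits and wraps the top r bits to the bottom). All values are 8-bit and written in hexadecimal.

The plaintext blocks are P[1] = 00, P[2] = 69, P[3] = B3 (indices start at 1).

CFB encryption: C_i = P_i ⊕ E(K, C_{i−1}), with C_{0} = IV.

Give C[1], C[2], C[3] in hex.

C[1]: E(K, 9A) = EB; 00 ⊕ EB = EB.
C[2]: E(K, EB) = C5; 69 ⊕ C5 = AC.
C[3]: E(K, AC) = 2D; B3 ⊕ 2D = 9E.

C[1] = EB, C[2] = AC, C[3] = 9E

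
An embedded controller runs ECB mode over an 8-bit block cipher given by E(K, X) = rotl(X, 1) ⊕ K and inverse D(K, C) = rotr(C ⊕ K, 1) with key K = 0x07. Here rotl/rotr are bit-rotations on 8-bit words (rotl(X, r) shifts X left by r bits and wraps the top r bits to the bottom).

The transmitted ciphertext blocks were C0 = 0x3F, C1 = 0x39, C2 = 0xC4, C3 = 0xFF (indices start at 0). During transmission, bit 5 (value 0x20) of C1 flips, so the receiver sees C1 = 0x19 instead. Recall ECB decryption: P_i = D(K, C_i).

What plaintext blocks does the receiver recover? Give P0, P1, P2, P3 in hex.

P0 = 0x1C, P1 = 0x0F, P2 = 0xE1, P3 = 0x7C

Only C1 changed, to 0x19. In ECB, a change in C_i affects only P_i. Decrypting the received ciphertext:
P0: D(K, 0x3F) = 0x1C.
P1: D(K, 0x19) = 0x0F.
P2: D(K, 0xC4) = 0xE1.
P3: D(K, 0xFF) = 0x7C.
Blocks that differ from the original plaintext: P1.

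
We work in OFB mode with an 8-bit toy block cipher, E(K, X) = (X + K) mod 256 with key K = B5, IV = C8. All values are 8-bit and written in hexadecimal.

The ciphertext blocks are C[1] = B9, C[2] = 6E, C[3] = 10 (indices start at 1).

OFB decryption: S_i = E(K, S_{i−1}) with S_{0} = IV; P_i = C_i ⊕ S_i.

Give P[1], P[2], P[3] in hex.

P[1] = C4, P[2] = 5C, P[3] = F7

P[1]: S = E(K, C8) = 7D; B9 ⊕ 7D = C4.
P[2]: S = E(K, 7D) = 32; 6E ⊕ 32 = 5C.
P[3]: S = E(K, 32) = E7; 10 ⊕ E7 = F7.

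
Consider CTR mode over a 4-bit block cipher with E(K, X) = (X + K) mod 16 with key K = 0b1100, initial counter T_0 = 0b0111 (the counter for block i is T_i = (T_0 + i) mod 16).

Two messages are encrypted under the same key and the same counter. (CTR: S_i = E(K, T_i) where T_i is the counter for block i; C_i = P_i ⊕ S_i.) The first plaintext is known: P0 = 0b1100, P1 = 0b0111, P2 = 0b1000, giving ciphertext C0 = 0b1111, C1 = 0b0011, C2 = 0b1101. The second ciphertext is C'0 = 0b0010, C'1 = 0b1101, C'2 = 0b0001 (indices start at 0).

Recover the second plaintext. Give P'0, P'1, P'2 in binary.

In CTR with a reused counter, both messages share the same keystream S_i, so C_i ⊕ C'_i = P_i ⊕ P'_i and thus P'_i = P_i ⊕ C_i ⊕ C'_i.
P'0: 0b1100 ⊕ 0b1111 ⊕ 0b0010 = 0b0001.
P'1: 0b0111 ⊕ 0b0011 ⊕ 0b1101 = 0b1001.
P'2: 0b1000 ⊕ 0b1101 ⊕ 0b0001 = 0b0100.

P'0 = 0b0001, P'1 = 0b1001, P'2 = 0b0100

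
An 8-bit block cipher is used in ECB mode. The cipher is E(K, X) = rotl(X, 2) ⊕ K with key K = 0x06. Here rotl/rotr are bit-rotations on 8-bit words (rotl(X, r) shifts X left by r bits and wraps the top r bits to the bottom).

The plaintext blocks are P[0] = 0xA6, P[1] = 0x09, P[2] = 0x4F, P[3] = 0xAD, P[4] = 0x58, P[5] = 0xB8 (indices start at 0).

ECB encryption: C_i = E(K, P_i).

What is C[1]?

C[1] = 0x22

C[1]: E(K, 0x09) = 0x22.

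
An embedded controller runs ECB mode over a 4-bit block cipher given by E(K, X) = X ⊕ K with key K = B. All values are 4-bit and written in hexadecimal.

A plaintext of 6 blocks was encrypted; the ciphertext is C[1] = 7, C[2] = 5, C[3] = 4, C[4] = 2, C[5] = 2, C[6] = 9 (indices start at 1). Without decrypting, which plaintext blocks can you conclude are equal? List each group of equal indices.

ECB encrypts each block independently with the same key, so equal ciphertext blocks imply equal plaintext blocks.
C[4] = C[5] = 2, so P[4] = P[5].

P[4] = P[5]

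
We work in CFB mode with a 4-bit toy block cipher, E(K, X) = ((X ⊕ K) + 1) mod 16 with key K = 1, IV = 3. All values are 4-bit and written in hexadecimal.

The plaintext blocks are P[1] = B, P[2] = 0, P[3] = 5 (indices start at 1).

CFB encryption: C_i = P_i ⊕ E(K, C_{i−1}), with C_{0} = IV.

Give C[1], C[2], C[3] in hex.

C[1]: E(K, 3) = 3; B ⊕ 3 = 8.
C[2]: E(K, 8) = A; 0 ⊕ A = A.
C[3]: E(K, A) = C; 5 ⊕ C = 9.

C[1] = 8, C[2] = A, C[3] = 9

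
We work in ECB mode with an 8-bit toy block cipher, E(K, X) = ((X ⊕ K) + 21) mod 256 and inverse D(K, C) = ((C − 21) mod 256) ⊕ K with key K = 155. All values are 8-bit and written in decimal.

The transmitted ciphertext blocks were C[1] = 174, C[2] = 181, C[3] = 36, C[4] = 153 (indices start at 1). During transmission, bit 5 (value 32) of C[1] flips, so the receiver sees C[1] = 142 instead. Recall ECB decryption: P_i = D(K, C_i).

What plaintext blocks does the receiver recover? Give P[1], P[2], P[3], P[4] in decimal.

Only C[1] changed, to 142. In ECB, a change in C_i affects only P_i. Decrypting the received ciphertext:
P[1]: D(K, 142) = 226.
P[2]: D(K, 181) = 59.
P[3]: D(K, 36) = 148.
P[4]: D(K, 153) = 31.
Blocks that differ from the original plaintext: P[1].

P[1] = 226, P[2] = 59, P[3] = 148, P[4] = 31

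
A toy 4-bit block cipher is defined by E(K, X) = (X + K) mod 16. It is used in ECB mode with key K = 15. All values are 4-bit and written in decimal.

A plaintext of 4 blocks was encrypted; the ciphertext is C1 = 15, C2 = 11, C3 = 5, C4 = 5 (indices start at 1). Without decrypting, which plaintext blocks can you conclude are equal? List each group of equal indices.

ECB encrypts each block independently with the same key, so equal ciphertext blocks imply equal plaintext blocks.
C3 = C4 = 5, so P3 = P4.

P3 = P4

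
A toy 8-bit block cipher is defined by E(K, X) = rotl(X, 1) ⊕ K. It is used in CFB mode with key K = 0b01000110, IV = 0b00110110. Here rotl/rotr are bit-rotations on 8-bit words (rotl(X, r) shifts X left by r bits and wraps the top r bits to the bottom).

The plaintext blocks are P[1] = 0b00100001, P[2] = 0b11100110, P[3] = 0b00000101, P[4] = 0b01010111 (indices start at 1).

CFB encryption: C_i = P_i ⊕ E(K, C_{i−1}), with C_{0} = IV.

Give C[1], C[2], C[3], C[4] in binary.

C[1] = 0b00001011, C[2] = 0b10110110, C[3] = 0b00101110, C[4] = 0b01001101

C[1]: E(K, 0b00110110) = 0b00101010; 0b00100001 ⊕ 0b00101010 = 0b00001011.
C[2]: E(K, 0b00001011) = 0b01010000; 0b11100110 ⊕ 0b01010000 = 0b10110110.
C[3]: E(K, 0b10110110) = 0b00101011; 0b00000101 ⊕ 0b00101011 = 0b00101110.
C[4]: E(K, 0b00101110) = 0b00011010; 0b01010111 ⊕ 0b00011010 = 0b01001101.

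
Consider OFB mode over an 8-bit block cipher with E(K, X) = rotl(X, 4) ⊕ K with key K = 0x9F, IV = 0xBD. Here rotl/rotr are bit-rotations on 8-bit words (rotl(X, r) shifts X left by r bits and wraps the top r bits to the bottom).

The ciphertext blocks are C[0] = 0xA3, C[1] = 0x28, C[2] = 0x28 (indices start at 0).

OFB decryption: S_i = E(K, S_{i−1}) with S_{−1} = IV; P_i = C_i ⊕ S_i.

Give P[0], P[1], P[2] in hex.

P[0] = 0xE7, P[1] = 0xF3, P[2] = 0x0A

P[0]: S = E(K, 0xBD) = 0x44; 0xA3 ⊕ 0x44 = 0xE7.
P[1]: S = E(K, 0x44) = 0xDB; 0x28 ⊕ 0xDB = 0xF3.
P[2]: S = E(K, 0xDB) = 0x22; 0x28 ⊕ 0x22 = 0x0A.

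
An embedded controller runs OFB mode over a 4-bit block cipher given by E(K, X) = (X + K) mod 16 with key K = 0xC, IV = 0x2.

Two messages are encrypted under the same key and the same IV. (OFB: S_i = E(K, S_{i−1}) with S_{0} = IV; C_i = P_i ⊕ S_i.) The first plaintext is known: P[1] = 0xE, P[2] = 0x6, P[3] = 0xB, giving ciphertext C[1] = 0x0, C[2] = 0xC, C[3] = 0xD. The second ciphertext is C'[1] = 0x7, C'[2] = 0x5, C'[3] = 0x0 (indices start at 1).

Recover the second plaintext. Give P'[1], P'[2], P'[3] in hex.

P'[1] = 0x9, P'[2] = 0xF, P'[3] = 0x6

In OFB with a reused IV, both messages share the same keystream S_i, so C_i ⊕ C'_i = P_i ⊕ P'_i and thus P'_i = P_i ⊕ C_i ⊕ C'_i.
P'[1]: 0xE ⊕ 0x0 ⊕ 0x7 = 0x9.
P'[2]: 0x6 ⊕ 0xC ⊕ 0x5 = 0xF.
P'[3]: 0xB ⊕ 0xD ⊕ 0x0 = 0x6.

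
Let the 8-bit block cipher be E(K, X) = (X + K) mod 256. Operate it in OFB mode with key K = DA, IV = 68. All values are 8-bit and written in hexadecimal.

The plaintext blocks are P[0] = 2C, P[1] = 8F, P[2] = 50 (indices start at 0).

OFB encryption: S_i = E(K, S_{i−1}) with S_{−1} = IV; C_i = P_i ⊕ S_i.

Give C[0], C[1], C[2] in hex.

C[0] = 6E, C[1] = 93, C[2] = A6

C[0]: S = E(K, 68) = 42; 2C ⊕ 42 = 6E.
C[1]: S = E(K, 42) = 1C; 8F ⊕ 1C = 93.
C[2]: S = E(K, 1C) = F6; 50 ⊕ F6 = A6.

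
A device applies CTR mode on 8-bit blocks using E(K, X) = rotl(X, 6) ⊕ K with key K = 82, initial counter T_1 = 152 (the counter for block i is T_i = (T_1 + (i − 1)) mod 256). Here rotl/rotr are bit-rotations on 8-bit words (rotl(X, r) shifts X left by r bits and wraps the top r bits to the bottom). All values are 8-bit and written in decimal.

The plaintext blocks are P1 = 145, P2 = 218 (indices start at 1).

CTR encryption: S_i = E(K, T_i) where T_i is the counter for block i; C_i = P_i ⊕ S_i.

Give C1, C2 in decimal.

C1 = 229, C2 = 238

C1: T = 152, S = E(K, T) = 116; 145 ⊕ 116 = 229.
C2: T = 153, S = E(K, T) = 52; 218 ⊕ 52 = 238.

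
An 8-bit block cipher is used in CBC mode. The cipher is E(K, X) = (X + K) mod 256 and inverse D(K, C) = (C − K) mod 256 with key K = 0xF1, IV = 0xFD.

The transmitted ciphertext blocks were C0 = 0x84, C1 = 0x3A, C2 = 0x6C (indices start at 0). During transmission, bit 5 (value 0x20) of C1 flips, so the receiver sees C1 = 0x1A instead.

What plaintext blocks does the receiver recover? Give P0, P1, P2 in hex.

P0 = 0x6E, P1 = 0xAD, P2 = 0x61

CBC decryption: P_i = D(K, C_i) ⊕ C_{i−1}, with C_{−1} = IV.
Only C1 changed, to 0x1A. In CBC, a change in C_i garbles P_i and flips the same bit in P_{i+1}. Decrypting the received ciphertext:
P0: D(K, 0x84) = 0x93; 0x93 ⊕ 0xFD = 0x6E.
P1: D(K, 0x1A) = 0x29; 0x29 ⊕ 0x84 = 0xAD.
P2: D(K, 0x6C) = 0x7B; 0x7B ⊕ 0x1A = 0x61.
Blocks that differ from the original plaintext: P1, P2.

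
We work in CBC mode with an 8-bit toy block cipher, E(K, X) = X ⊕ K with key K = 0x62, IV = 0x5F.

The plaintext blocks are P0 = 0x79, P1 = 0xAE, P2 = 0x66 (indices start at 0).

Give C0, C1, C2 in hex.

C0 = 0x44, C1 = 0x88, C2 = 0x8C

CBC encryption: C_i = E(K, P_i ⊕ C_{i−1}), with C_{−1} = IV.
C0: P0 ⊕ 0x5F = 0x26; E(K, 0x26) = 0x44.
C1: P1 ⊕ 0x44 = 0xEA; E(K, 0xEA) = 0x88.
C2: P2 ⊕ 0x88 = 0xEE; E(K, 0xEE) = 0x8C.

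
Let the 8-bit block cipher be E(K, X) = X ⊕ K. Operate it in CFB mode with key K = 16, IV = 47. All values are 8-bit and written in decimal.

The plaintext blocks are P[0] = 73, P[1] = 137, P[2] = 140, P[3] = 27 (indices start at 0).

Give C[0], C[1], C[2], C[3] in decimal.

C[0] = 118, C[1] = 239, C[2] = 115, C[3] = 120

CFB encryption: C_i = P_i ⊕ E(K, C_{i−1}), with C_{−1} = IV.
C[0]: E(K, 47) = 63; 73 ⊕ 63 = 118.
C[1]: E(K, 118) = 102; 137 ⊕ 102 = 239.
C[2]: E(K, 239) = 255; 140 ⊕ 255 = 115.
C[3]: E(K, 115) = 99; 27 ⊕ 99 = 120.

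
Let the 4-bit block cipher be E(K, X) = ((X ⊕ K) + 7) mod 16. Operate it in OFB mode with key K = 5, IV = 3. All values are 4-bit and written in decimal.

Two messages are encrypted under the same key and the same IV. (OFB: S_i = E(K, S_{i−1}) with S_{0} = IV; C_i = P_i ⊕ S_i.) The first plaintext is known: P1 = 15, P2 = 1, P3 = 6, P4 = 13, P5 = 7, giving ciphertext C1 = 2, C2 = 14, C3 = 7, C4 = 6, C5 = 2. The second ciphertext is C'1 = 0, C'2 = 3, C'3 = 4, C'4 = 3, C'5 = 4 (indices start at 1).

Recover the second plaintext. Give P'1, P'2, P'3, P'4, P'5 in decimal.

In OFB with a reused IV, both messages share the same keystream S_i, so C_i ⊕ C'_i = P_i ⊕ P'_i and thus P'_i = P_i ⊕ C_i ⊕ C'_i.
P'1: 15 ⊕ 2 ⊕ 0 = 13.
P'2: 1 ⊕ 14 ⊕ 3 = 12.
P'3: 6 ⊕ 7 ⊕ 4 = 5.
P'4: 13 ⊕ 6 ⊕ 3 = 8.
P'5: 7 ⊕ 2 ⊕ 4 = 1.

P'1 = 13, P'2 = 12, P'3 = 5, P'4 = 8, P'5 = 1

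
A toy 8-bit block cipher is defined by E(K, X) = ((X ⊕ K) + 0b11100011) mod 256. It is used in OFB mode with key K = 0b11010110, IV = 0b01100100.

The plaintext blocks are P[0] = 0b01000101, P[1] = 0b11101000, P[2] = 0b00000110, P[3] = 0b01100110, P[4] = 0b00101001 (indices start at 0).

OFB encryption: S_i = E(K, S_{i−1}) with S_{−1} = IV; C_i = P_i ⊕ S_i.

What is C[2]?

C[2] = 0b11010101

C[0]: S = E(K, 0b01100100) = 0b10010101; 0b01000101 ⊕ 0b10010101 = 0b11010000.
C[1]: S = E(K, 0b10010101) = 0b00100110; 0b11101000 ⊕ 0b00100110 = 0b11001110.
C[2]: S = E(K, 0b00100110) = 0b11010011; 0b00000110 ⊕ 0b11010011 = 0b11010101.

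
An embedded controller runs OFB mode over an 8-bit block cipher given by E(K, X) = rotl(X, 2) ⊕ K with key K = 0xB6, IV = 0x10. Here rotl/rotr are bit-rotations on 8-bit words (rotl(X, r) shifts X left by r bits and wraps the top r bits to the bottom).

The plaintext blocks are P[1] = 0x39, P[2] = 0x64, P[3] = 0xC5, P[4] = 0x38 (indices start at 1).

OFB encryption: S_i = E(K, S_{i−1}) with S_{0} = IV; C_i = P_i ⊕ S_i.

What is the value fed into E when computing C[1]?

0x10

C[1]: S = E(K, 0x10) = 0xF6; 0x39 ⊕ 0xF6 = 0xCF.
So the input to E for block [1] is 0x10.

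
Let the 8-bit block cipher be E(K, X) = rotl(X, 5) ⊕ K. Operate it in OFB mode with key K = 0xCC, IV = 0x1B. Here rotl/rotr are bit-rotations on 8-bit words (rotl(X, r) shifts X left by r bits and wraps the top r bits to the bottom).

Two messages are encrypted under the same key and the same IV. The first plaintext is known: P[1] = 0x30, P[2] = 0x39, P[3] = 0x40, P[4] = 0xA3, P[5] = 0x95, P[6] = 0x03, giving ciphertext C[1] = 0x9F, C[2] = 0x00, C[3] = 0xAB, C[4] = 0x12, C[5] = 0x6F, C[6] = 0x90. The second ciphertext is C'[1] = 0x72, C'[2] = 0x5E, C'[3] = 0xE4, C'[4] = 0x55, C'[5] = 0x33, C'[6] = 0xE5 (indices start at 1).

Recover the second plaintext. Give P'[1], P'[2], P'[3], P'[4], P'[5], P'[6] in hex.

In OFB with a reused IV, both messages share the same keystream S_i, so C_i ⊕ C'_i = P_i ⊕ P'_i and thus P'_i = P_i ⊕ C_i ⊕ C'_i.
P'[1]: 0x30 ⊕ 0x9F ⊕ 0x72 = 0xDD.
P'[2]: 0x39 ⊕ 0x00 ⊕ 0x5E = 0x67.
P'[3]: 0x40 ⊕ 0xAB ⊕ 0xE4 = 0x0F.
P'[4]: 0xA3 ⊕ 0x12 ⊕ 0x55 = 0xE4.
P'[5]: 0x95 ⊕ 0x6F ⊕ 0x33 = 0xC9.
P'[6]: 0x03 ⊕ 0x90 ⊕ 0xE5 = 0x76.

P'[1] = 0xDD, P'[2] = 0x67, P'[3] = 0x0F, P'[4] = 0xE4, P'[5] = 0xC9, P'[6] = 0x76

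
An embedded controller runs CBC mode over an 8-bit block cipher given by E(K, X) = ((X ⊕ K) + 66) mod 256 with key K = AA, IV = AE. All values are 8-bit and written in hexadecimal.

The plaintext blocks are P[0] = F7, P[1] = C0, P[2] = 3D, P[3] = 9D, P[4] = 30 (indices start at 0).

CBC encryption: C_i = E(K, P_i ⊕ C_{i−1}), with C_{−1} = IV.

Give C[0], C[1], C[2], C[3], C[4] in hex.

C[0]: P[0] ⊕ AE = 59; E(K, 59) = 59.
C[1]: P[1] ⊕ 59 = 99; E(K, 99) = 99.
C[2]: P[2] ⊕ 99 = A4; E(K, A4) = 74.
C[3]: P[3] ⊕ 74 = E9; E(K, E9) = A9.
C[4]: P[4] ⊕ A9 = 99; E(K, 99) = 99.

C[0] = 59, C[1] = 99, C[2] = 74, C[3] = A9, C[4] = 99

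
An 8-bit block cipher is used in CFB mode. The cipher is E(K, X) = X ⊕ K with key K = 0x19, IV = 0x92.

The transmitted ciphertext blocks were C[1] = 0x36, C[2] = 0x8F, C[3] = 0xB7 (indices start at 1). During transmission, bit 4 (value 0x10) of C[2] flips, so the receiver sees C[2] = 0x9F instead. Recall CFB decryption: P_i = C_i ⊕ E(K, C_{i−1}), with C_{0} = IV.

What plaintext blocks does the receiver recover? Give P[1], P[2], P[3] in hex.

Only C[2] changed, to 0x9F. In CFB, a change in C_i flips the same bit in P_i and garbles P_{i+1}. Decrypting the received ciphertext:
P[1]: E(K, 0x92) = 0x8B; 0x36 ⊕ 0x8B = 0xBD.
P[2]: E(K, 0x36) = 0x2F; 0x9F ⊕ 0x2F = 0xB0.
P[3]: E(K, 0x9F) = 0x86; 0xB7 ⊕ 0x86 = 0x31.
Blocks that differ from the original plaintext: P[2], P[3].

P[1] = 0xBD, P[2] = 0xB0, P[3] = 0x31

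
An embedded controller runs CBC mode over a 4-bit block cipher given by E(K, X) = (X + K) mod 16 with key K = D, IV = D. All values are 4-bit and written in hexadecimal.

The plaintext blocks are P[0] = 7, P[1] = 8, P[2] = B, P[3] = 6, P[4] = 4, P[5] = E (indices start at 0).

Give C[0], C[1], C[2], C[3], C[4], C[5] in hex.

C[0] = 7, C[1] = C, C[2] = 4, C[3] = F, C[4] = 8, C[5] = 3

CBC encryption: C_i = E(K, P_i ⊕ C_{i−1}), with C_{−1} = IV.
C[0]: P[0] ⊕ D = A; E(K, A) = 7.
C[1]: P[1] ⊕ 7 = F; E(K, F) = C.
C[2]: P[2] ⊕ C = 7; E(K, 7) = 4.
C[3]: P[3] ⊕ 4 = 2; E(K, 2) = F.
C[4]: P[4] ⊕ F = B; E(K, B) = 8.
C[5]: P[5] ⊕ 8 = 6; E(K, 6) = 3.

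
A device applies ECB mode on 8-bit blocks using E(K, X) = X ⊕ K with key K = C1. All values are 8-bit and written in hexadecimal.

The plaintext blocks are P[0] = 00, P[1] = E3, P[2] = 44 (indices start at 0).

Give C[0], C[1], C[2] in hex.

ECB encryption: C_i = E(K, P_i).
C[0]: E(K, 00) = C1.
C[1]: E(K, E3) = 22.
C[2]: E(K, 44) = 85.

C[0] = C1, C[1] = 22, C[2] = 85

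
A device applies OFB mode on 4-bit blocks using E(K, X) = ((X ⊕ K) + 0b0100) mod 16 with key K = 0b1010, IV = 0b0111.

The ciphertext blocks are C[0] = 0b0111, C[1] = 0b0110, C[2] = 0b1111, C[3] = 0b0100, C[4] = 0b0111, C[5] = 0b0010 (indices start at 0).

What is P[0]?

OFB decryption: S_i = E(K, S_{i−1}) with S_{−1} = IV; P_i = C_i ⊕ S_i.
P[0]: S = E(K, 0b0111) = 0b0001; 0b0111 ⊕ 0b0001 = 0b0110.

P[0] = 0b0110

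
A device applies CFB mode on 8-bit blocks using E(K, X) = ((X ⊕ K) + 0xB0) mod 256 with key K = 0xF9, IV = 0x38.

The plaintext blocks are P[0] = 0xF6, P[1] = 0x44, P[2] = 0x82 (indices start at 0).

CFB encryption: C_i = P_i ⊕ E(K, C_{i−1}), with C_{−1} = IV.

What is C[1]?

C[0]: E(K, 0x38) = 0x71; 0xF6 ⊕ 0x71 = 0x87.
C[1]: E(K, 0x87) = 0x2E; 0x44 ⊕ 0x2E = 0x6A.

C[1] = 0x6A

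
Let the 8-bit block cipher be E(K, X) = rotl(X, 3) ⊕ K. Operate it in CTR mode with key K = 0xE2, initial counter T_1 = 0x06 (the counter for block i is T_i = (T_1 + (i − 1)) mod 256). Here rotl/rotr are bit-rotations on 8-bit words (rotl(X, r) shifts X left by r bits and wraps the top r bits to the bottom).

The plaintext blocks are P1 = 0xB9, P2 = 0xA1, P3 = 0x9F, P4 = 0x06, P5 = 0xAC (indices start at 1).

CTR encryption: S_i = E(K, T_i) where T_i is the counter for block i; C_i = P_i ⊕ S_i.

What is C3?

C1: T = 0x06, S = E(K, T) = 0xD2; 0xB9 ⊕ 0xD2 = 0x6B.
C2: T = 0x07, S = E(K, T) = 0xDA; 0xA1 ⊕ 0xDA = 0x7B.
C3: T = 0x08, S = E(K, T) = 0xA2; 0x9F ⊕ 0xA2 = 0x3D.

C3 = 0x3D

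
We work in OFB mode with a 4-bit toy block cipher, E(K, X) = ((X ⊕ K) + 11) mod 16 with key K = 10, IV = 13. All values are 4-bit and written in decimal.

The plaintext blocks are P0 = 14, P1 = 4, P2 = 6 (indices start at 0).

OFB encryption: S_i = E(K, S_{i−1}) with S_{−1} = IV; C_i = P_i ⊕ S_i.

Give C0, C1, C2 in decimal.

C0: S = E(K, 13) = 2; 14 ⊕ 2 = 12.
C1: S = E(K, 2) = 3; 4 ⊕ 3 = 7.
C2: S = E(K, 3) = 4; 6 ⊕ 4 = 2.

C0 = 12, C1 = 7, C2 = 2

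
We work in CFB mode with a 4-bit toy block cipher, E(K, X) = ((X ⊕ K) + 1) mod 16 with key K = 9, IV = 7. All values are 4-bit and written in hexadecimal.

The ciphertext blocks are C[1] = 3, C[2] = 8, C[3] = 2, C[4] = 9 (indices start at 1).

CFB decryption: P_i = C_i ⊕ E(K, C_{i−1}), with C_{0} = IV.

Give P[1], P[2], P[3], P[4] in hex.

P[1] = C, P[2] = 3, P[3] = 0, P[4] = 5

P[1]: E(K, 7) = F; 3 ⊕ F = C.
P[2]: E(K, 3) = B; 8 ⊕ B = 3.
P[3]: E(K, 8) = 2; 2 ⊕ 2 = 0.
P[4]: E(K, 2) = C; 9 ⊕ C = 5.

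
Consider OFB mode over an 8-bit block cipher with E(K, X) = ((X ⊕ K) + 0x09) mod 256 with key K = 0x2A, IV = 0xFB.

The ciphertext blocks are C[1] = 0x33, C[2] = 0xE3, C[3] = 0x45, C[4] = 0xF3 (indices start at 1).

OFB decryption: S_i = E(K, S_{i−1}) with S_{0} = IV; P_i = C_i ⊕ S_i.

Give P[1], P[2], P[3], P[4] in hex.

P[1]: S = E(K, 0xFB) = 0xDA; 0x33 ⊕ 0xDA = 0xE9.
P[2]: S = E(K, 0xDA) = 0xF9; 0xE3 ⊕ 0xF9 = 0x1A.
P[3]: S = E(K, 0xF9) = 0xDC; 0x45 ⊕ 0xDC = 0x99.
P[4]: S = E(K, 0xDC) = 0xFF; 0xF3 ⊕ 0xFF = 0x0C.

P[1] = 0xE9, P[2] = 0x1A, P[3] = 0x99, P[4] = 0x0C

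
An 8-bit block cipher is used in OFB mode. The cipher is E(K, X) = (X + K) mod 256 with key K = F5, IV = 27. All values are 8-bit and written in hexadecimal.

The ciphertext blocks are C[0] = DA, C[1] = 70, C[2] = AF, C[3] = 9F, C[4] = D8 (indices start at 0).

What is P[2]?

P[2] = A9

OFB decryption: S_i = E(K, S_{i−1}) with S_{−1} = IV; P_i = C_i ⊕ S_i.
P[0]: S = E(K, 27) = 1C; DA ⊕ 1C = C6.
P[1]: S = E(K, 1C) = 11; 70 ⊕ 11 = 61.
P[2]: S = E(K, 11) = 06; AF ⊕ 06 = A9.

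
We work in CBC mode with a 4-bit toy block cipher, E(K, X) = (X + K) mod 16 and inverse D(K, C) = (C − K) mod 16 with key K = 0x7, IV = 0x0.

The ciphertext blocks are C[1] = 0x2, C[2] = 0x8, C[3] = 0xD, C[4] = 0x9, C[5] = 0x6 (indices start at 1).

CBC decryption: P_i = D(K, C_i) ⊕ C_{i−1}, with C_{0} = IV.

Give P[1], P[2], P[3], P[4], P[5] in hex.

P[1]: D(K, 0x2) = 0xB; 0xB ⊕ 0x0 = 0xB.
P[2]: D(K, 0x8) = 0x1; 0x1 ⊕ 0x2 = 0x3.
P[3]: D(K, 0xD) = 0x6; 0x6 ⊕ 0x8 = 0xE.
P[4]: D(K, 0x9) = 0x2; 0x2 ⊕ 0xD = 0xF.
P[5]: D(K, 0x6) = 0xF; 0xF ⊕ 0x9 = 0x6.

P[1] = 0xB, P[2] = 0x3, P[3] = 0xE, P[4] = 0xF, P[5] = 0x6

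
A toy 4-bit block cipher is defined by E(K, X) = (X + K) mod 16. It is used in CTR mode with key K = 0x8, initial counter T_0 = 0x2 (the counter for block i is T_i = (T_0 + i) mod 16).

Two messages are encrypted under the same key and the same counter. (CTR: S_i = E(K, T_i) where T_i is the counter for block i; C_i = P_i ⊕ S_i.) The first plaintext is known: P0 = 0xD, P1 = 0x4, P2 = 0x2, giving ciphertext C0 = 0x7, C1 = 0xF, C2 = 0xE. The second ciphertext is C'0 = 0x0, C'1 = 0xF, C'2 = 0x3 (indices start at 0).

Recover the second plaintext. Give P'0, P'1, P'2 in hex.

In CTR with a reused counter, both messages share the same keystream S_i, so C_i ⊕ C'_i = P_i ⊕ P'_i and thus P'_i = P_i ⊕ C_i ⊕ C'_i.
P'0: 0xD ⊕ 0x7 ⊕ 0x0 = 0xA.
P'1: 0x4 ⊕ 0xF ⊕ 0xF = 0x4.
P'2: 0x2 ⊕ 0xE ⊕ 0x3 = 0xF.

P'0 = 0xA, P'1 = 0x4, P'2 = 0xF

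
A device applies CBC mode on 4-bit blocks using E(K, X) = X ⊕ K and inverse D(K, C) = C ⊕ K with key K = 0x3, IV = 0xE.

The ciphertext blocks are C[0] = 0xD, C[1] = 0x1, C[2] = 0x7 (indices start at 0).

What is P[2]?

P[2] = 0x5

CBC decryption: P_i = D(K, C_i) ⊕ C_{i−1}, with C_{−1} = IV.
P[2]: D(K, 0x7) = 0x4; 0x4 ⊕ 0x1 = 0x5.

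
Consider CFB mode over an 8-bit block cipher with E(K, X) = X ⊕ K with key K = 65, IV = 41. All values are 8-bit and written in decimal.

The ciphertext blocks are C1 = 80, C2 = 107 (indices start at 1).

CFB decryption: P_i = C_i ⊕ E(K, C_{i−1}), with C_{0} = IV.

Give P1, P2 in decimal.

P1: E(K, 41) = 104; 80 ⊕ 104 = 56.
P2: E(K, 80) = 17; 107 ⊕ 17 = 122.

P1 = 56, P2 = 122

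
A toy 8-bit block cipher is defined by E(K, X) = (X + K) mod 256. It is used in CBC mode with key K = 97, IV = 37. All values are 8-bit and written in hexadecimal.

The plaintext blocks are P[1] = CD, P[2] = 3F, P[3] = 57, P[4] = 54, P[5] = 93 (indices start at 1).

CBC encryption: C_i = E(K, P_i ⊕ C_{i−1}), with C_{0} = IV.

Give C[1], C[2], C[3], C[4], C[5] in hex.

C[1]: P[1] ⊕ 37 = FA; E(K, FA) = 91.
C[2]: P[2] ⊕ 91 = AE; E(K, AE) = 45.
C[3]: P[3] ⊕ 45 = 12; E(K, 12) = A9.
C[4]: P[4] ⊕ A9 = FD; E(K, FD) = 94.
C[5]: P[5] ⊕ 94 = 07; E(K, 07) = 9E.

C[1] = 91, C[2] = 45, C[3] = A9, C[4] = 94, C[5] = 9E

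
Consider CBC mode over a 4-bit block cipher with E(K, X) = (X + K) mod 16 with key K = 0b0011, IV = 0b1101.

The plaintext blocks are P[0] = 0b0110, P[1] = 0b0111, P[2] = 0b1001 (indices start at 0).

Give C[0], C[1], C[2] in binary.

C[0] = 0b1110, C[1] = 0b1100, C[2] = 0b1000

CBC encryption: C_i = E(K, P_i ⊕ C_{i−1}), with C_{−1} = IV.
C[0]: P[0] ⊕ 0b1101 = 0b1011; E(K, 0b1011) = 0b1110.
C[1]: P[1] ⊕ 0b1110 = 0b1001; E(K, 0b1001) = 0b1100.
C[2]: P[2] ⊕ 0b1100 = 0b0101; E(K, 0b0101) = 0b1000.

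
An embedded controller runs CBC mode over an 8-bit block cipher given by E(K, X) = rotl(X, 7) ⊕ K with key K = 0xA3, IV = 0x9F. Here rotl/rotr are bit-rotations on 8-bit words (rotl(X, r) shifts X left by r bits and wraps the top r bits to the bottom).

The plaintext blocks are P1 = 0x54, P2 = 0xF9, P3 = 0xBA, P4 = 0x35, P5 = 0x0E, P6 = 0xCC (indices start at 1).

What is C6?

CBC encryption: C_i = E(K, P_i ⊕ C_{i−1}), with C_{0} = IV.
C1: P1 ⊕ 0x9F = 0xCB; E(K, 0xCB) = 0x46.
C2: P2 ⊕ 0x46 = 0xBF; E(K, 0xBF) = 0x7C.
C3: P3 ⊕ 0x7C = 0xC6; E(K, 0xC6) = 0xC0.
C4: P4 ⊕ 0xC0 = 0xF5; E(K, 0xF5) = 0x59.
C5: P5 ⊕ 0x59 = 0x57; E(K, 0x57) = 0x08.
C6: P6 ⊕ 0x08 = 0xC4; E(K, 0xC4) = 0xC1.

C6 = 0xC1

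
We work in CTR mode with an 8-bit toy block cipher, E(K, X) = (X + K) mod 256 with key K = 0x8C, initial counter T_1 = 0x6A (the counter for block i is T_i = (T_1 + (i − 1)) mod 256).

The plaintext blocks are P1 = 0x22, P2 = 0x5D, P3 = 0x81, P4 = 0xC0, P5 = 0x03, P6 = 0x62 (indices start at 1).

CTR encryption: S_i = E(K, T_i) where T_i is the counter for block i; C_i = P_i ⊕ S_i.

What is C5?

C1: T = 0x6A, S = E(K, T) = 0xF6; 0x22 ⊕ 0xF6 = 0xD4.
C2: T = 0x6B, S = E(K, T) = 0xF7; 0x5D ⊕ 0xF7 = 0xAA.
C3: T = 0x6C, S = E(K, T) = 0xF8; 0x81 ⊕ 0xF8 = 0x79.
C4: T = 0x6D, S = E(K, T) = 0xF9; 0xC0 ⊕ 0xF9 = 0x39.
C5: T = 0x6E, S = E(K, T) = 0xFA; 0x03 ⊕ 0xFA = 0xF9.

C5 = 0xF9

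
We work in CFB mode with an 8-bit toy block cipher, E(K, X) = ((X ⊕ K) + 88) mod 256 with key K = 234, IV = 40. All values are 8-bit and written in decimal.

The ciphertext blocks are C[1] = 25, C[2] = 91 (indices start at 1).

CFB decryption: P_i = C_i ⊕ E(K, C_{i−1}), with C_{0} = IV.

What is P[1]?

P[1]: E(K, 40) = 26; 25 ⊕ 26 = 3.

P[1] = 3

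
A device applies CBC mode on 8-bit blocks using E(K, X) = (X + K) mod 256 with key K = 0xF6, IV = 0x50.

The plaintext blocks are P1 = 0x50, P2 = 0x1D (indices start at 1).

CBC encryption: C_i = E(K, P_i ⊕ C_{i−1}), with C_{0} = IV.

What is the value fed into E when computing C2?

0xEB

C1: P1 ⊕ 0x50 = 0x00; E(K, 0x00) = 0xF6.
C2: P2 ⊕ 0xF6 = 0xEB; E(K, 0xEB) = 0xE1.
So the input to E for block 2 is 0xEB.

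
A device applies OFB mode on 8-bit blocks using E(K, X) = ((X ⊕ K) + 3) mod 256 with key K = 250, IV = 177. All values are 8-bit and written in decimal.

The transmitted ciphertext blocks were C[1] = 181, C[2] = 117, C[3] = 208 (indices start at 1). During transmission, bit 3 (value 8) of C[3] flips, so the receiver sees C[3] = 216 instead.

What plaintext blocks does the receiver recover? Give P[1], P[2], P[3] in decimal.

P[1] = 251, P[2] = 194, P[3] = 136

OFB decryption: S_i = E(K, S_{i−1}) with S_{0} = IV; P_i = C_i ⊕ S_i.
Only C[3] changed, to 216. In OFB, a change in C_i flips the same bit in P_i only; the keystream is unaffected. Decrypting the received ciphertext:
P[1]: S = E(K, 177) = 78; 181 ⊕ 78 = 251.
P[2]: S = E(K, 78) = 183; 117 ⊕ 183 = 194.
P[3]: S = E(K, 183) = 80; 216 ⊕ 80 = 136.
Blocks that differ from the original plaintext: P[3].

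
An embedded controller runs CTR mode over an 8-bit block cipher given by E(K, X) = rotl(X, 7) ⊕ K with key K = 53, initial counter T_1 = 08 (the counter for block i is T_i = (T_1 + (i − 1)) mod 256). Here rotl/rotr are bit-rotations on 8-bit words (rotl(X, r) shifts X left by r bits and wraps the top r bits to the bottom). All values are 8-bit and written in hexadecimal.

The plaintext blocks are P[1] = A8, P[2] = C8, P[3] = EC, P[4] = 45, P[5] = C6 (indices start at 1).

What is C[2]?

CTR encryption: S_i = E(K, T_i) where T_i is the counter for block i; C_i = P_i ⊕ S_i.
C[1]: T = 08, S = E(K, T) = 57; A8 ⊕ 57 = FF.
C[2]: T = 09, S = E(K, T) = D7; C8 ⊕ D7 = 1F.

C[2] = 1F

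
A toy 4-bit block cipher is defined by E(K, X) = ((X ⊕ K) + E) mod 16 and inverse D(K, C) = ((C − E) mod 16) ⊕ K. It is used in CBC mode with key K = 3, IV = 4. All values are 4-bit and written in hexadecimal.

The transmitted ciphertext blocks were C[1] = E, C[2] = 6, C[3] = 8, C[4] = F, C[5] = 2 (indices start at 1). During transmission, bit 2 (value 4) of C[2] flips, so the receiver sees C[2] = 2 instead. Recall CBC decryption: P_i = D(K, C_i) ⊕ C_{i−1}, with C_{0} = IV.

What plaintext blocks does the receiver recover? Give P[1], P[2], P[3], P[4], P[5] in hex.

Only C[2] changed, to 2. In CBC, a change in C_i garbles P_i and flips the same bit in P_{i+1}. Decrypting the received ciphertext:
P[1]: D(K, E) = 3; 3 ⊕ 4 = 7.
P[2]: D(K, 2) = 7; 7 ⊕ E = 9.
P[3]: D(K, 8) = 9; 9 ⊕ 2 = B.
P[4]: D(K, F) = 2; 2 ⊕ 8 = A.
P[5]: D(K, 2) = 7; 7 ⊕ F = 8.
Blocks that differ from the original plaintext: P[2], P[3].

P[1] = 7, P[2] = 9, P[3] = B, P[4] = A, P[5] = 8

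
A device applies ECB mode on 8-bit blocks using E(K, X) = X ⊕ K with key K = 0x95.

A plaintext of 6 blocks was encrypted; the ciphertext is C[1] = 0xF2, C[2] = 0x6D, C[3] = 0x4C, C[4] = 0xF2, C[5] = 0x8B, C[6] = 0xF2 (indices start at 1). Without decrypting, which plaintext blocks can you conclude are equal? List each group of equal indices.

P[1] = P[4] = P[6]

ECB encrypts each block independently with the same key, so equal ciphertext blocks imply equal plaintext blocks.
C[1] = C[4] = C[6] = 0xF2, so P[1] = P[4] = P[6].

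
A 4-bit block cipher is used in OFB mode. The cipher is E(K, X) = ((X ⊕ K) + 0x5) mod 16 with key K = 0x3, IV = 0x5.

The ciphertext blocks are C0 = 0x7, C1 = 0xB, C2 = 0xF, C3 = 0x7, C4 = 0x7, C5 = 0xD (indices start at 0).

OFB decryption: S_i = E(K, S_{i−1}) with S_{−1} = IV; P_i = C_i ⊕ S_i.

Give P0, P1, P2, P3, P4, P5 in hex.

P0: S = E(K, 0x5) = 0xB; 0x7 ⊕ 0xB = 0xC.
P1: S = E(K, 0xB) = 0xD; 0xB ⊕ 0xD = 0x6.
P2: S = E(K, 0xD) = 0x3; 0xF ⊕ 0x3 = 0xC.
P3: S = E(K, 0x3) = 0x5; 0x7 ⊕ 0x5 = 0x2.
P4: S = E(K, 0x5) = 0xB; 0x7 ⊕ 0xB = 0xC.
P5: S = E(K, 0xB) = 0xD; 0xD ⊕ 0xD = 0x0.

P0 = 0xC, P1 = 0x6, P2 = 0xC, P3 = 0x2, P4 = 0xC, P5 = 0x0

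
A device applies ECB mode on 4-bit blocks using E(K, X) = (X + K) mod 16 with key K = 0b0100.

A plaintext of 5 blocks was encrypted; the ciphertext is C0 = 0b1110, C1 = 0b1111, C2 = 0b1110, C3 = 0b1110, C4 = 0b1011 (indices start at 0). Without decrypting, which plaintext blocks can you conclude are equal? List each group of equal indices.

P0 = P2 = P3

ECB encrypts each block independently with the same key, so equal ciphertext blocks imply equal plaintext blocks.
C0 = C2 = C3 = 0b1110, so P0 = P2 = P3.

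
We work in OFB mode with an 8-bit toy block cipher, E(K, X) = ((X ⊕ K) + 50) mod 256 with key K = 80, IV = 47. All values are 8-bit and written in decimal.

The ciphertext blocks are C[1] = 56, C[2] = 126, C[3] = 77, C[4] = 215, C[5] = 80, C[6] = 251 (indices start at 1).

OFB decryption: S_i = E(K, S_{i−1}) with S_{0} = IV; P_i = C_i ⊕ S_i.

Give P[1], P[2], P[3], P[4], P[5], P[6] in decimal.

P[1] = 137, P[2] = 109, P[3] = 56, P[4] = 128, P[5] = 105, P[6] = 96

P[1]: S = E(K, 47) = 177; 56 ⊕ 177 = 137.
P[2]: S = E(K, 177) = 19; 126 ⊕ 19 = 109.
P[3]: S = E(K, 19) = 117; 77 ⊕ 117 = 56.
P[4]: S = E(K, 117) = 87; 215 ⊕ 87 = 128.
P[5]: S = E(K, 87) = 57; 80 ⊕ 57 = 105.
P[6]: S = E(K, 57) = 155; 251 ⊕ 155 = 96.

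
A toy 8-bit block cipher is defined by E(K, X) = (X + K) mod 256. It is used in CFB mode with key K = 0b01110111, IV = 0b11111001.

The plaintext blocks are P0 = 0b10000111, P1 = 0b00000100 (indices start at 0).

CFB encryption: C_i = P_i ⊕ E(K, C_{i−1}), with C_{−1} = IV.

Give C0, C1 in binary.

C0 = 0b11110111, C1 = 0b01101010

C0: E(K, 0b11111001) = 0b01110000; 0b10000111 ⊕ 0b01110000 = 0b11110111.
C1: E(K, 0b11110111) = 0b01101110; 0b00000100 ⊕ 0b01101110 = 0b01101010.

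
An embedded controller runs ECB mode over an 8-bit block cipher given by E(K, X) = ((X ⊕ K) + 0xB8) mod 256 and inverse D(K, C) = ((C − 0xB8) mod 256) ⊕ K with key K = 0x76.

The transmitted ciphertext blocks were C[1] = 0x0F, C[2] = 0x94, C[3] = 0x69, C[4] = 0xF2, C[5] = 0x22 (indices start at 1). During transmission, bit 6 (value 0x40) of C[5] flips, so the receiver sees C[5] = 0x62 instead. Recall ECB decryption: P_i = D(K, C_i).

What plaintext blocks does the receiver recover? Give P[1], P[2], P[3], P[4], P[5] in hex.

P[1] = 0x21, P[2] = 0xAA, P[3] = 0xC7, P[4] = 0x4C, P[5] = 0xDC

Only C[5] changed, to 0x62. In ECB, a change in C_i affects only P_i. Decrypting the received ciphertext:
P[1]: D(K, 0x0F) = 0x21.
P[2]: D(K, 0x94) = 0xAA.
P[3]: D(K, 0x69) = 0xC7.
P[4]: D(K, 0xF2) = 0x4C.
P[5]: D(K, 0x62) = 0xDC.
Blocks that differ from the original plaintext: P[5].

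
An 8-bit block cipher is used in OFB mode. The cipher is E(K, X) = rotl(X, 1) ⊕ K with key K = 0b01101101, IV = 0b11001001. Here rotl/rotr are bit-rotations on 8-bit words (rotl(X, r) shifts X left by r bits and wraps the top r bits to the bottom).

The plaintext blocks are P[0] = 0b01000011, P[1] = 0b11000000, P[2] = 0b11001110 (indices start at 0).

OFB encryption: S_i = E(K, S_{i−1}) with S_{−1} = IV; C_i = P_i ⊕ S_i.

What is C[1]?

C[0]: S = E(K, 0b11001001) = 0b11111110; 0b01000011 ⊕ 0b11111110 = 0b10111101.
C[1]: S = E(K, 0b11111110) = 0b10010000; 0b11000000 ⊕ 0b10010000 = 0b01010000.

C[1] = 0b01010000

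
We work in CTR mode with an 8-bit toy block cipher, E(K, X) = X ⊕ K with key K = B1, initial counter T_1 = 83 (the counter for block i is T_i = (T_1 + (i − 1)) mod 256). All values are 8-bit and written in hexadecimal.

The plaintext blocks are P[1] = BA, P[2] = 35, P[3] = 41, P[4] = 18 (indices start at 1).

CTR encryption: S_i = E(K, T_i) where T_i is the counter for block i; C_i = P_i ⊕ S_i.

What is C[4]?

C[1]: T = 83, S = E(K, T) = 32; BA ⊕ 32 = 88.
C[2]: T = 84, S = E(K, T) = 35; 35 ⊕ 35 = 00.
C[3]: T = 85, S = E(K, T) = 34; 41 ⊕ 34 = 75.
C[4]: T = 86, S = E(K, T) = 37; 18 ⊕ 37 = 2F.

C[4] = 2F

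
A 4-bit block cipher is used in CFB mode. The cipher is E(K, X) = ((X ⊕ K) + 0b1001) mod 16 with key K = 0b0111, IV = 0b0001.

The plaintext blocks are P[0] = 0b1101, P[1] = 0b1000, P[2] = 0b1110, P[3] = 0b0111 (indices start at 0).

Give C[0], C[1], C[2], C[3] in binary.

C[0] = 0b0010, C[1] = 0b0110, C[2] = 0b0100, C[3] = 0b1011

CFB encryption: C_i = P_i ⊕ E(K, C_{i−1}), with C_{−1} = IV.
C[0]: E(K, 0b0001) = 0b1111; 0b1101 ⊕ 0b1111 = 0b0010.
C[1]: E(K, 0b0010) = 0b1110; 0b1000 ⊕ 0b1110 = 0b0110.
C[2]: E(K, 0b0110) = 0b1010; 0b1110 ⊕ 0b1010 = 0b0100.
C[3]: E(K, 0b0100) = 0b1100; 0b0111 ⊕ 0b1100 = 0b1011.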